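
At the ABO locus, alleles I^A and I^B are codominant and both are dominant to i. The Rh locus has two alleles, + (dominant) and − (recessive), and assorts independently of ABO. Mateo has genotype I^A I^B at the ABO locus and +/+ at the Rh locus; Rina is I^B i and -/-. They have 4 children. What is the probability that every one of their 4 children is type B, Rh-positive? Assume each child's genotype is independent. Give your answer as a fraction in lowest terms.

1/16

ABO cross I^A I^B × I^B i → 1/4 A, 1/2 B, 1/4 AB.
Rh cross +/+ × -/- → 1 Rh+; so P(type B, Rh-positive) = 1/2 × 1 = 1/2 per child.
All 4 independent: (1/2)^4 = 1/16.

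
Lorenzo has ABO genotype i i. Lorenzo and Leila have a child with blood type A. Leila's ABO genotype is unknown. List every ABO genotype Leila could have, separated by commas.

I^A I^A, I^A I^B, I^A i

For each candidate genotype of Leila, check whether crossing it with i i can produce every observed child phenotype.
  I^A I^A → possible child types {A} ✓
  I^A I^B → possible child types {A, B} ✓
  I^A i → possible child types {O, A} ✓
  I^B I^B → possible child types {B} ✗
  I^B i → possible child types {O, B} ✗
  i i → possible child types {O} ✗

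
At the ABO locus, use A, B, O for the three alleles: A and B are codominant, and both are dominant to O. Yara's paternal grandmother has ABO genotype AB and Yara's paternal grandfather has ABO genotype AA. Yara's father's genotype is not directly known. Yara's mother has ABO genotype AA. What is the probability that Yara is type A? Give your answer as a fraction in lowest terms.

3/4

Yara's father's ABO genotype from AB × AA: 1/2 AA, 1/2 AB.
Crossing each possibility with the mother AA and summing P(type A): 1/2·1 + 1/2·1/2 = 3/4.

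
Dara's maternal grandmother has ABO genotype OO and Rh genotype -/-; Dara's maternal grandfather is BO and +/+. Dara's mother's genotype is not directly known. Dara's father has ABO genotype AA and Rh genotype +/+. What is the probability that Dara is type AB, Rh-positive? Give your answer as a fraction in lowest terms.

Dara's mother's ABO genotype from OO × BO: 1/2 BO, 1/2 OO.
Crossing each possibility with the father AA and summing P(type AB): 1/2·1/2 + 1/2·0 = 1/4.
Similarly for Rh via the mother's Rh distribution: P(Rh+) = 1.
Independent loci: 1/4 × 1 = 1/4.

1/4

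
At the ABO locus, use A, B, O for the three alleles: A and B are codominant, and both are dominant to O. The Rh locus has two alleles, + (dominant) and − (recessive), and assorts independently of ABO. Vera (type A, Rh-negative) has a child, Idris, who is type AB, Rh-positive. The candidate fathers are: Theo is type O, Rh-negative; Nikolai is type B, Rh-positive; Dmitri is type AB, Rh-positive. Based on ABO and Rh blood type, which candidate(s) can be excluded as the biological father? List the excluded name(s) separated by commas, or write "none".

A candidate is excluded only if no genotype consistent with his phenotype could produce a type AB, Rh-positive child with a type A, Rh-negative mother.
Theo (type O, Rh-): no genotype consistent with that phenotype can produce a type-AB Rh+ child with a type-A mother.

Theo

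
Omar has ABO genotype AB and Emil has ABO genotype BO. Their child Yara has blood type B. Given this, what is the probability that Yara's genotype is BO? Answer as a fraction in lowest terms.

Cross AB × BO → 1/4 AB, 1/4 AO, 1/4 BB, 1/4 BO.
Type-B genotypes among offspring: BB (1/4), BO (1/4); total 1/2.
P(BO | type B) = (1/4) / (1/2) = 1/2.

1/2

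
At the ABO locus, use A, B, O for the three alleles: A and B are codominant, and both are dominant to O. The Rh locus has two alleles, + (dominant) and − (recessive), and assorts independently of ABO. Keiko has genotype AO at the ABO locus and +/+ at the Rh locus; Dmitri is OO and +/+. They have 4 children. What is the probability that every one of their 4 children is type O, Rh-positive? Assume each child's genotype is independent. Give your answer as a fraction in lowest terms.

1/16

ABO cross AO × OO → 1/2 O, 1/2 A.
Rh cross +/+ × +/+ → 1 Rh+; so P(type O, Rh-positive) = 1/2 × 1 = 1/2 per child.
All 4 independent: (1/2)^4 = 1/16.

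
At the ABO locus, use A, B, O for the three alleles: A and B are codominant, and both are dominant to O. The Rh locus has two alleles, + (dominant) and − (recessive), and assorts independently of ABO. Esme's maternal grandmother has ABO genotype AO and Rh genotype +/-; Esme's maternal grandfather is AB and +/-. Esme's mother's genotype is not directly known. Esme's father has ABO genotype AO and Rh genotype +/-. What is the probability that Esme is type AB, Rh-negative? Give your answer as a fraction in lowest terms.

1/32

Esme's mother's ABO genotype from AO × AB: 1/4 AA, 1/4 AB, 1/4 AO, 1/4 BO.
Crossing each possibility with the father AO and summing P(type AB): 1/4·0 + 1/4·1/4 + 1/4·0 + 1/4·1/4 = 1/8.
Similarly for Rh via the mother's Rh distribution: P(Rh-) = 1/4.
Independent loci: 1/8 × 1/4 = 1/32.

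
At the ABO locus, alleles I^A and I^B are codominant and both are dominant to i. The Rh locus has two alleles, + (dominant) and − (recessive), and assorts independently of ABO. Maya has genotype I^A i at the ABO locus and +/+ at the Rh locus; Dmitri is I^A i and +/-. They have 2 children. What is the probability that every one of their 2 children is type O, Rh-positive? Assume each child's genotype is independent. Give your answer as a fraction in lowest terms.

1/16

ABO cross I^A i × I^A i → 1/4 O, 3/4 A.
Rh cross +/+ × +/- → 1 Rh+; so P(type O, Rh-positive) = 1/4 × 1 = 1/4 per child.
All 2 independent: (1/4)^2 = 1/16.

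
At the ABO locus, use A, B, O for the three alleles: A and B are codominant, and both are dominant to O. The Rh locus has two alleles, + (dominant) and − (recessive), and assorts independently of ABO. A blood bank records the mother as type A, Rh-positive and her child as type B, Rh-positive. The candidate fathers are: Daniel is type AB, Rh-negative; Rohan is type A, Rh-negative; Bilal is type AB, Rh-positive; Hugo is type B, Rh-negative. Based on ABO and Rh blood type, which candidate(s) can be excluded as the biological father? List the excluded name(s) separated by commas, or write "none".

Rohan

A candidate is excluded only if no genotype consistent with his phenotype could produce a type B, Rh-positive child with a type A, Rh-positive mother.
Rohan (type A, Rh-): no genotype consistent with that phenotype can produce a type-B Rh+ child with a type-A mother.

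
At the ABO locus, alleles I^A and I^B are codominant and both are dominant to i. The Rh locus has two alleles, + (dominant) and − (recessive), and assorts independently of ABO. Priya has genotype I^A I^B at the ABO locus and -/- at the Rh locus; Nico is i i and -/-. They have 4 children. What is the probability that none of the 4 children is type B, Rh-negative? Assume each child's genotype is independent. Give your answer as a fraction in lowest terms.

ABO cross I^A I^B × i i → 1/2 A, 1/2 B.
Rh cross -/- × -/- → 1 Rh-; so P(type B, Rh-negative) = 1/2 × 1 = 1/2 per child.
P(not type B, Rh-negative) = 1/2 for one child; (1/2)^4 = 1/16.

1/16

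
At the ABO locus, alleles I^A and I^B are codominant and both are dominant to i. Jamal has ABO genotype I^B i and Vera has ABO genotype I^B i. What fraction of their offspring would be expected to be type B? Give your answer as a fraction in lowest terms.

ABO cross I^B i × I^B i → offspring phenotypes: 1/4 O, 3/4 B.
So P(type B) = 3/4.

3/4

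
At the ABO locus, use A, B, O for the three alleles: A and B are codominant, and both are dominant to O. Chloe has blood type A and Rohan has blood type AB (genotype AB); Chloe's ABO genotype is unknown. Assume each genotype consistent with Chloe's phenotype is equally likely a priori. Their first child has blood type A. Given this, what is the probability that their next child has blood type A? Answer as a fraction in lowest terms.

Possible genotypes: Chloe ∈ {AA, AO}; Rohan ∈ {AB}.
Weight each parental genotype pair by prior × P(type-A child):
  AA × AB: posterior weight 1/2; P(next child type A) = 1/2.
  AO × AB: posterior weight 1/2; P(next child type A) = 1/2.
Weighted sum = 1/2.

1/2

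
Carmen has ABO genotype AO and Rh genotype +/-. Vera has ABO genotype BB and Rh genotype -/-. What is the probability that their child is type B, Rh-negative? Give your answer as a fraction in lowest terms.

ABO cross AO × BB → offspring phenotypes: 1/2 B, 1/2 AB.
Rh cross +/- × -/- → 1/2 Rh+, 1/2 Rh-.
Independent loci: P(type B, Rh-negative) = 1/2 × 1/2 = 1/4.

1/4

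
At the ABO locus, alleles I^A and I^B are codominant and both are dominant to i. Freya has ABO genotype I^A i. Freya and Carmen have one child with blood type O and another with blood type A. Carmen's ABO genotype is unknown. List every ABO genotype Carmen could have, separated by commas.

For each candidate genotype of Carmen, check whether crossing it with I^A i can produce every observed child phenotype.
  I^A I^A → possible child types {A} ✗
  I^A I^B → possible child types {A, B, AB} ✗
  I^A i → possible child types {O, A} ✓
  I^B I^B → possible child types {B, AB} ✗
  I^B i → possible child types {O, A, B, AB} ✓
  i i → possible child types {O, A} ✓

I^A i, I^B i, i i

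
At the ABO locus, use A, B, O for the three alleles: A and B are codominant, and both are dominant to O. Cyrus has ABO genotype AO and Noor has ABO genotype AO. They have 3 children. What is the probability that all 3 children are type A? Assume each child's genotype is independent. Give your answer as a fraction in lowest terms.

27/64

ABO cross AO × AO → 1/4 O, 3/4 A.
So P(type A) = 3/4 per child.
All 3 independent: (3/4)^3 = 27/64.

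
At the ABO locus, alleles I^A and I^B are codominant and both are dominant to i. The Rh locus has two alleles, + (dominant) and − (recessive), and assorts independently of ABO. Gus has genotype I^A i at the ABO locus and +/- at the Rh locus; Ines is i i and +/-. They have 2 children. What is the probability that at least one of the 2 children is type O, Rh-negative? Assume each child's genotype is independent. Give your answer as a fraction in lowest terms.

ABO cross I^A i × i i → 1/2 O, 1/2 A.
Rh cross +/- × +/- → 3/4 Rh+, 1/4 Rh-; so P(type O, Rh-negative) = 1/2 × 1/4 = 1/8 per child.
P(none) = (7/8)^2 = 49/64; P(at least one) = 1 − 49/64 = 15/64.

15/64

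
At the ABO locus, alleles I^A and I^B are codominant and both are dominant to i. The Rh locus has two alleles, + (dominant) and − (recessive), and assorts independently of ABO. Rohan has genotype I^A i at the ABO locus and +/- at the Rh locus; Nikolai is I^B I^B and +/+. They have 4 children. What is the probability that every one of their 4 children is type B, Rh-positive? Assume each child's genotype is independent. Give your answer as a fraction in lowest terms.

ABO cross I^A i × I^B I^B → 1/2 B, 1/2 AB.
Rh cross +/- × +/+ → 1 Rh+; so P(type B, Rh-positive) = 1/2 × 1 = 1/2 per child.
All 4 independent: (1/2)^4 = 1/16.

1/16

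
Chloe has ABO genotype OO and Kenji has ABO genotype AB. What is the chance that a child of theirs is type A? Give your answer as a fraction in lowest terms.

1/2

ABO cross OO × AB → offspring phenotypes: 1/2 A, 1/2 B.
So P(type A) = 1/2.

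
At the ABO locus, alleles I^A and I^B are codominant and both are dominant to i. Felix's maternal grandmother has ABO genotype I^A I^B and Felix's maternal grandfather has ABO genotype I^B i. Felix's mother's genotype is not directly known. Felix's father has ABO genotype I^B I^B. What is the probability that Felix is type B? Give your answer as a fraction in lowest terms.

Felix's mother's ABO genotype from I^A I^B × I^B i: 1/4 I^A I^B, 1/4 I^A i, 1/4 I^B I^B, 1/4 I^B i.
Crossing each possibility with the father I^B I^B and summing P(type B): 1/4·1/2 + 1/4·1/2 + 1/4·1 + 1/4·1 = 3/4.

3/4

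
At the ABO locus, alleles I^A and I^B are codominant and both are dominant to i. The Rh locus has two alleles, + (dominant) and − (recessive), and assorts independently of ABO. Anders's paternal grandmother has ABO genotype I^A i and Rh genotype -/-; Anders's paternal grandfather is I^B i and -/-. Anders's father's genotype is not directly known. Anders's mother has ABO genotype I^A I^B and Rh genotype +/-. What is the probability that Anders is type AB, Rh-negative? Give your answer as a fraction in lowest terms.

Anders's father's ABO genotype from I^A i × I^B i: 1/4 I^A I^B, 1/4 I^A i, 1/4 I^B i, 1/4 i i.
Crossing each possibility with the mother I^A I^B and summing P(type AB): 1/4·1/2 + 1/4·1/4 + 1/4·1/4 + 1/4·0 = 1/4.
Similarly for Rh via the father's Rh distribution: P(Rh-) = 1/2.
Independent loci: 1/4 × 1/2 = 1/8.

1/8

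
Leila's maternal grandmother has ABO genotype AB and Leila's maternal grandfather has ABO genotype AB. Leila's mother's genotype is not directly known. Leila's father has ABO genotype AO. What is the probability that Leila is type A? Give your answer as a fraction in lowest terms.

Leila's mother's ABO genotype from AB × AB: 1/4 AA, 1/2 AB, 1/4 BB.
Crossing each possibility with the father AO and summing P(type A): 1/4·1 + 1/2·1/2 + 1/4·0 = 1/2.

1/2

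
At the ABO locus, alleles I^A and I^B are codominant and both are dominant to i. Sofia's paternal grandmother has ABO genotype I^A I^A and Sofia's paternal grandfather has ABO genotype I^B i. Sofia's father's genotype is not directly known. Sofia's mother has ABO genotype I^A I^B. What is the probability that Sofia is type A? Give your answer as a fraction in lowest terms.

Sofia's father's ABO genotype from I^A I^A × I^B i: 1/2 I^A I^B, 1/2 I^A i.
Crossing each possibility with the mother I^A I^B and summing P(type A): 1/2·1/4 + 1/2·1/2 = 3/8.

3/8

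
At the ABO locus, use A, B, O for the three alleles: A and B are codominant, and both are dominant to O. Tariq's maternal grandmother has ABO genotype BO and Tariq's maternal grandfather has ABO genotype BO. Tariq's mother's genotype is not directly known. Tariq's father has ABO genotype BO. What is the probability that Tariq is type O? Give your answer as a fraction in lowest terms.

Tariq's mother's ABO genotype from BO × BO: 1/4 BB, 1/2 BO, 1/4 OO.
Crossing each possibility with the father BO and summing P(type O): 1/4·0 + 1/2·1/4 + 1/4·1/2 = 1/4.

1/4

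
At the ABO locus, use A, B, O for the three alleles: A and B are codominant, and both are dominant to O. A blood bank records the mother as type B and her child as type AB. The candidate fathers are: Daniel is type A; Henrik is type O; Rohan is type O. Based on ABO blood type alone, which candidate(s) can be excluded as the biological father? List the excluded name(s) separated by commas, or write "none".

A candidate is excluded only if no genotype consistent with his phenotype could produce a type AB child with a type B mother.
Henrik (type O): no genotype consistent with that phenotype can produce a type-AB child with a type-B mother.
Rohan (type O): no genotype consistent with that phenotype can produce a type-AB child with a type-B mother.

Henrik, Rohan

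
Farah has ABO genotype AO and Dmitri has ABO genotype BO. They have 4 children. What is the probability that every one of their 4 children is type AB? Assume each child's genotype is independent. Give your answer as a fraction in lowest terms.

1/256

ABO cross AO × BO → 1/4 O, 1/4 A, 1/4 B, 1/4 AB.
So P(type AB) = 1/4 per child.
All 4 independent: (1/4)^4 = 1/256.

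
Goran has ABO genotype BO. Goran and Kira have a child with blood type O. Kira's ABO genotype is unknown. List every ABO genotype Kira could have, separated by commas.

AO, BO, OO

For each candidate genotype of Kira, check whether crossing it with BO can produce every observed child phenotype.
  AA → possible child types {A, AB} ✗
  AB → possible child types {A, B, AB} ✗
  AO → possible child types {O, A, B, AB} ✓
  BB → possible child types {B} ✗
  BO → possible child types {O, B} ✓
  OO → possible child types {O, B} ✓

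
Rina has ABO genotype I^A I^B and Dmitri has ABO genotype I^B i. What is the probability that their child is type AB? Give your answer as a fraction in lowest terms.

1/4

ABO cross I^A I^B × I^B i → offspring phenotypes: 1/4 A, 1/2 B, 1/4 AB.
So P(type AB) = 1/4.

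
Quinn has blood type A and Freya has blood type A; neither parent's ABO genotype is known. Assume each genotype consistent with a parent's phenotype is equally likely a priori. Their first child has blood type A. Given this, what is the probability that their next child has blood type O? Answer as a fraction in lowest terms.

1/20

Possible genotypes: Quinn ∈ {I^A I^A, I^A i}; Freya ∈ {I^A I^A, I^A i}.
Weight each parental genotype pair by prior × P(type-A child):
  I^A I^A × I^A I^A: posterior weight 4/15; P(next child type O) = 0.
  I^A I^A × I^A i: posterior weight 4/15; P(next child type O) = 0.
  I^A i × I^A I^A: posterior weight 4/15; P(next child type O) = 0.
  I^A i × I^A i: posterior weight 1/5; P(next child type O) = 1/4.
Weighted sum = 1/20.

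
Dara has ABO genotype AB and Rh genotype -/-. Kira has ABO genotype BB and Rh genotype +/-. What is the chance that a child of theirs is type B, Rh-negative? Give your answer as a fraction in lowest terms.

ABO cross AB × BB → offspring phenotypes: 1/2 B, 1/2 AB.
Rh cross -/- × +/- → 1/2 Rh+, 1/2 Rh-.
Independent loci: P(type B, Rh-negative) = 1/2 × 1/2 = 1/4.

1/4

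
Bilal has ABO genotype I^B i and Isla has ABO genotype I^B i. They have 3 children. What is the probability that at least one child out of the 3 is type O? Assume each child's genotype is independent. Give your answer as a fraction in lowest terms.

ABO cross I^B i × I^B i → 1/4 O, 3/4 B.
So P(type O) = 1/4 per child.
P(none) = (3/4)^3 = 27/64; P(at least one) = 1 − 27/64 = 37/64.

37/64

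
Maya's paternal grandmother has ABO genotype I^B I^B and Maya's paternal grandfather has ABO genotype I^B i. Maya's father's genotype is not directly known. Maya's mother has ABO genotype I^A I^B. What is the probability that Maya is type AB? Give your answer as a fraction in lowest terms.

Maya's father's ABO genotype from I^B I^B × I^B i: 1/2 I^B I^B, 1/2 I^B i.
Crossing each possibility with the mother I^A I^B and summing P(type AB): 1/2·1/2 + 1/2·1/4 = 3/8.

3/8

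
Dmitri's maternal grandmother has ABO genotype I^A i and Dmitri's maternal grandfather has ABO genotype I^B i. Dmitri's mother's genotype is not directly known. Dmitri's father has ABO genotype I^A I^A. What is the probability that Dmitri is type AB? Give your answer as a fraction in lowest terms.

Dmitri's mother's ABO genotype from I^A i × I^B i: 1/4 I^A I^B, 1/4 I^A i, 1/4 I^B i, 1/4 i i.
Crossing each possibility with the father I^A I^A and summing P(type AB): 1/4·1/2 + 1/4·0 + 1/4·1/2 + 1/4·0 = 1/4.

1/4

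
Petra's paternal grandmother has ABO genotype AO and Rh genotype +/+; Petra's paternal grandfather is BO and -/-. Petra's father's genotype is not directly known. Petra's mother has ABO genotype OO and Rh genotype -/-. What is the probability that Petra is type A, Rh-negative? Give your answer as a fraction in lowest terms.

Petra's father's ABO genotype from AO × BO: 1/4 AB, 1/4 AO, 1/4 BO, 1/4 OO.
Crossing each possibility with the mother OO and summing P(type A): 1/4·1/2 + 1/4·1/2 + 1/4·0 + 1/4·0 = 1/4.
Similarly for Rh via the father's Rh distribution: P(Rh-) = 1/2.
Independent loci: 1/4 × 1/2 = 1/8.

1/8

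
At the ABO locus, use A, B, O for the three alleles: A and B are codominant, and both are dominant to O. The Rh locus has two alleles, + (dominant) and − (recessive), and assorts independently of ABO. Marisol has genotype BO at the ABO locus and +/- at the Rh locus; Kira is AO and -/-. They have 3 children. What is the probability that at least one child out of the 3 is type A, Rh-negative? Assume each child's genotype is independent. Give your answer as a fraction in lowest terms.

169/512

ABO cross BO × AO → 1/4 O, 1/4 A, 1/4 B, 1/4 AB.
Rh cross +/- × -/- → 1/2 Rh+, 1/2 Rh-; so P(type A, Rh-negative) = 1/4 × 1/2 = 1/8 per child.
P(none) = (7/8)^3 = 343/512; P(at least one) = 1 − 343/512 = 169/512.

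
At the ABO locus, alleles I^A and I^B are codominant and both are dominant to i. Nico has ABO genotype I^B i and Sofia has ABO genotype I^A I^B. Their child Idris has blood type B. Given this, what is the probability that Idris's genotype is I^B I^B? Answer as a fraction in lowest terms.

1/2

Cross I^B i × I^A I^B → 1/4 I^A I^B, 1/4 I^A i, 1/4 I^B I^B, 1/4 I^B i.
Type-B genotypes among offspring: I^B I^B (1/4), I^B i (1/4); total 1/2.
P(I^B I^B | type B) = (1/4) / (1/2) = 1/2.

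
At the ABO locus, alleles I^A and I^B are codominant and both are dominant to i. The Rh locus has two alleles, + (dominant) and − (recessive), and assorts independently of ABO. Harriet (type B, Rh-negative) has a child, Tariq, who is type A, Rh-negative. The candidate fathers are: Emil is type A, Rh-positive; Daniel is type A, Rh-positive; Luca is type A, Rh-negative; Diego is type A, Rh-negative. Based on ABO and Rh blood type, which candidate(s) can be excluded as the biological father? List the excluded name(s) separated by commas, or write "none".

A candidate is excluded only if no genotype consistent with his phenotype could produce a type A, Rh-negative child with a type B, Rh-negative mother.
Every candidate has at least one consistent genotype combination, so none can be excluded.

none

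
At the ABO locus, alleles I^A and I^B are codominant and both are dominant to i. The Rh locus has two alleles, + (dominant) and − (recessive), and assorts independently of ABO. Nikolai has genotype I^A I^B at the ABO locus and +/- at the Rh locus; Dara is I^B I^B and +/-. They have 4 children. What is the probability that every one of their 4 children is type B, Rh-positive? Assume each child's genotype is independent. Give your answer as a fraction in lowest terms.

81/4096

ABO cross I^A I^B × I^B I^B → 1/2 B, 1/2 AB.
Rh cross +/- × +/- → 3/4 Rh+, 1/4 Rh-; so P(type B, Rh-positive) = 1/2 × 3/4 = 3/8 per child.
All 4 independent: (3/8)^4 = 81/4096.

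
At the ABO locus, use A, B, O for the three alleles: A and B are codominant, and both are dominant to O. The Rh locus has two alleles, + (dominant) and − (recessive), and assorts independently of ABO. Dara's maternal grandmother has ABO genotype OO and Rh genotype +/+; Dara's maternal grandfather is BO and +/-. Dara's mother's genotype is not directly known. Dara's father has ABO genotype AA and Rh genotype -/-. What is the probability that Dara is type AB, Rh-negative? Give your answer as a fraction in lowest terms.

Dara's mother's ABO genotype from OO × BO: 1/2 BO, 1/2 OO.
Crossing each possibility with the father AA and summing P(type AB): 1/2·1/2 + 1/2·0 = 1/4.
Similarly for Rh via the mother's Rh distribution: P(Rh-) = 1/4.
Independent loci: 1/4 × 1/4 = 1/16.

1/16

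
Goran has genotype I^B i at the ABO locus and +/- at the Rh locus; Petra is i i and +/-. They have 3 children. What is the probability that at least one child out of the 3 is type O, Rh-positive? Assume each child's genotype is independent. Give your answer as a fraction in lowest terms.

387/512

ABO cross I^B i × i i → 1/2 O, 1/2 B.
Rh cross +/- × +/- → 3/4 Rh+, 1/4 Rh-; so P(type O, Rh-positive) = 1/2 × 3/4 = 3/8 per child.
P(none) = (5/8)^3 = 125/512; P(at least one) = 1 − 125/512 = 387/512.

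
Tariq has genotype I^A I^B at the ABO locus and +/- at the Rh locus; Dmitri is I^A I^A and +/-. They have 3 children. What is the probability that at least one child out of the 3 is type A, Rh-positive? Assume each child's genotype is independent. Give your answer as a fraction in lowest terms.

387/512

ABO cross I^A I^B × I^A I^A → 1/2 A, 1/2 AB.
Rh cross +/- × +/- → 3/4 Rh+, 1/4 Rh-; so P(type A, Rh-positive) = 1/2 × 3/4 = 3/8 per child.
P(none) = (5/8)^3 = 125/512; P(at least one) = 1 − 125/512 = 387/512.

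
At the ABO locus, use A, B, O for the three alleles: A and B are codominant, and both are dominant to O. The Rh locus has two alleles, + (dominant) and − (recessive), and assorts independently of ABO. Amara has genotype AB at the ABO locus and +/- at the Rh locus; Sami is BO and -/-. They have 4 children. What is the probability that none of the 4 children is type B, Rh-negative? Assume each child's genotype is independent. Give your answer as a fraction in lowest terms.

ABO cross AB × BO → 1/4 A, 1/2 B, 1/4 AB.
Rh cross +/- × -/- → 1/2 Rh+, 1/2 Rh-; so P(type B, Rh-negative) = 1/2 × 1/2 = 1/4 per child.
P(not type B, Rh-negative) = 3/4 for one child; (3/4)^4 = 81/256.

81/256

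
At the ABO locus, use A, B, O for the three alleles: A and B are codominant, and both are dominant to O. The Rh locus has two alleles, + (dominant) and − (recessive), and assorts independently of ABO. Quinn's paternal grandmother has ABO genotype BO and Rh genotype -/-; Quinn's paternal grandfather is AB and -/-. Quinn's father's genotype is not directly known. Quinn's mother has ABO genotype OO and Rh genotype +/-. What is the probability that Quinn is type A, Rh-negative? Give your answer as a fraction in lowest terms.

Quinn's father's ABO genotype from BO × AB: 1/4 AB, 1/4 AO, 1/4 BB, 1/4 BO.
Crossing each possibility with the mother OO and summing P(type A): 1/4·1/2 + 1/4·1/2 + 1/4·0 + 1/4·0 = 1/4.
Similarly for Rh via the father's Rh distribution: P(Rh-) = 1/2.
Independent loci: 1/4 × 1/2 = 1/8.

1/8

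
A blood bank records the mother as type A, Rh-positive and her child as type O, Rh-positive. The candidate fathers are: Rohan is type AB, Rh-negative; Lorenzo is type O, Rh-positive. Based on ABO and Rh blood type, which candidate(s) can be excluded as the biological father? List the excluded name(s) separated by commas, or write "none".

Rohan

A candidate is excluded only if no genotype consistent with his phenotype could produce a type O, Rh-positive child with a type A, Rh-positive mother.
Rohan (type AB, Rh-): no genotype consistent with that phenotype can produce a type-O Rh+ child with a type-A mother.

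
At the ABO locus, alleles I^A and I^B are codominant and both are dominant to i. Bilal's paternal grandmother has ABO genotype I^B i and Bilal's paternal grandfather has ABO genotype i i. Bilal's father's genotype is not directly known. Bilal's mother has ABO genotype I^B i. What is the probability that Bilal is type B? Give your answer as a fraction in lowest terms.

5/8

Bilal's father's ABO genotype from I^B i × i i: 1/2 I^B i, 1/2 i i.
Crossing each possibility with the mother I^B i and summing P(type B): 1/2·3/4 + 1/2·1/2 = 5/8.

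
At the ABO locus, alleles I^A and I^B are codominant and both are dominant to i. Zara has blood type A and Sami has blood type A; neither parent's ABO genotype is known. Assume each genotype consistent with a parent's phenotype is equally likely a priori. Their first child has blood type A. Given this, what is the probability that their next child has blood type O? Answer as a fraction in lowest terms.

1/20

Possible genotypes: Zara ∈ {I^A I^A, I^A i}; Sami ∈ {I^A I^A, I^A i}.
Weight each parental genotype pair by prior × P(type-A child):
  I^A I^A × I^A I^A: posterior weight 4/15; P(next child type O) = 0.
  I^A I^A × I^A i: posterior weight 4/15; P(next child type O) = 0.
  I^A i × I^A I^A: posterior weight 4/15; P(next child type O) = 0.
  I^A i × I^A i: posterior weight 1/5; P(next child type O) = 1/4.
Weighted sum = 1/20.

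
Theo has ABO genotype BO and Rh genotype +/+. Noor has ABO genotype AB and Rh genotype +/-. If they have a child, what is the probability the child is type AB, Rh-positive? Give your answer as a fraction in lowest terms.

1/4

ABO cross BO × AB → offspring phenotypes: 1/4 A, 1/2 B, 1/4 AB.
Rh cross +/+ × +/- → 1 Rh+.
Independent loci: P(type AB, Rh-positive) = 1/4 × 1 = 1/4.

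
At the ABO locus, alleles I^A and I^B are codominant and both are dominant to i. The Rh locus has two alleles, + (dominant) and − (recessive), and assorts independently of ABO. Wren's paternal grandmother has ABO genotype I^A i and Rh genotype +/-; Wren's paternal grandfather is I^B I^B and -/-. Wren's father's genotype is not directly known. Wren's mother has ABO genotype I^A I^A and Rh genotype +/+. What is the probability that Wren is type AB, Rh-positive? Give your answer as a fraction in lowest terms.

1/2

Wren's father's ABO genotype from I^A i × I^B I^B: 1/2 I^A I^B, 1/2 I^B i.
Crossing each possibility with the mother I^A I^A and summing P(type AB): 1/2·1/2 + 1/2·1/2 = 1/2.
Similarly for Rh via the father's Rh distribution: P(Rh+) = 1.
Independent loci: 1/2 × 1 = 1/2.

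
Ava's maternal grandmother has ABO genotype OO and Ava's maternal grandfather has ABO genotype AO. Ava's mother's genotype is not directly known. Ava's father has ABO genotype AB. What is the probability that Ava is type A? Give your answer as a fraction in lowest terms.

1/2

Ava's mother's ABO genotype from OO × AO: 1/2 AO, 1/2 OO.
Crossing each possibility with the father AB and summing P(type A): 1/2·1/2 + 1/2·1/2 = 1/2.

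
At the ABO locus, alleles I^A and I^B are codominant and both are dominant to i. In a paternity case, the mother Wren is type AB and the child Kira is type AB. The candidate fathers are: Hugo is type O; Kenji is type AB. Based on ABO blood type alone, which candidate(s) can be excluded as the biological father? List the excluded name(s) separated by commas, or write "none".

A candidate is excluded only if no genotype consistent with his phenotype could produce a type AB child with a type AB mother.
Hugo (type O): no genotype consistent with that phenotype can produce a type-AB child with a type-AB mother.

Hugo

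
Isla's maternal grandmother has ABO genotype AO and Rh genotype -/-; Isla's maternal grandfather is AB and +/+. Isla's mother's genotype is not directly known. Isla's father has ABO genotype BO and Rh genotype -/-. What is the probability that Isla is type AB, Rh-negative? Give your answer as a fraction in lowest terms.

1/8

Isla's mother's ABO genotype from AO × AB: 1/4 AA, 1/4 AB, 1/4 AO, 1/4 BO.
Crossing each possibility with the father BO and summing P(type AB): 1/4·1/2 + 1/4·1/4 + 1/4·1/4 + 1/4·0 = 1/4.
Similarly for Rh via the mother's Rh distribution: P(Rh-) = 1/2.
Independent loci: 1/4 × 1/2 = 1/8.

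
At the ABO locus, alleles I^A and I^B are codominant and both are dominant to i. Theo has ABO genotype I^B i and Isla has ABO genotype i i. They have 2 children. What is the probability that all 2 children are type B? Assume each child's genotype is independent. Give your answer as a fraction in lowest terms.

1/4

ABO cross I^B i × i i → 1/2 O, 1/2 B.
So P(type B) = 1/2 per child.
All 2 independent: (1/2)^2 = 1/4.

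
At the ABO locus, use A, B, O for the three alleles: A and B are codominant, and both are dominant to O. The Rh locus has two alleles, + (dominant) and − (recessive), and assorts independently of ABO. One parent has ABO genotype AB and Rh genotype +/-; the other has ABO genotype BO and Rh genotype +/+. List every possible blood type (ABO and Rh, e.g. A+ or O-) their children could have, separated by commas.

A+, B+, AB+

Gametes from AB × BO give offspring ABO genotypes AB, AO, BB, BO, i.e. phenotypes A, B, AB.
Rh cross +/- × +/+ → phenotypes Rh+.
Combining independently: A+, B+, AB+.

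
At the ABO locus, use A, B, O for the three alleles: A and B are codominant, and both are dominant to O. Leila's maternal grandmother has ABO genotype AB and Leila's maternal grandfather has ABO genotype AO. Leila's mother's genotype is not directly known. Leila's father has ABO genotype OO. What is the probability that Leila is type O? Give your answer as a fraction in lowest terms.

1/4

Leila's mother's ABO genotype from AB × AO: 1/4 AA, 1/4 AB, 1/4 AO, 1/4 BO.
Crossing each possibility with the father OO and summing P(type O): 1/4·0 + 1/4·0 + 1/4·1/2 + 1/4·1/2 = 1/4.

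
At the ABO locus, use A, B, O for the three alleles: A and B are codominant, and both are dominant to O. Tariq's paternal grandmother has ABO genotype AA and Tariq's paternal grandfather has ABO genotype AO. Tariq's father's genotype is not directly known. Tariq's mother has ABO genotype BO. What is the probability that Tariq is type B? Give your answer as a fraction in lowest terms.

1/8

Tariq's father's ABO genotype from AA × AO: 1/2 AA, 1/2 AO.
Crossing each possibility with the mother BO and summing P(type B): 1/2·0 + 1/2·1/4 = 1/8.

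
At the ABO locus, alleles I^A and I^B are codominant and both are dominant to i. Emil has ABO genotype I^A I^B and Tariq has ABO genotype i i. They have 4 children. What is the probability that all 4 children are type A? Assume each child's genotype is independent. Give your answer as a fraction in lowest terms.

ABO cross I^A I^B × i i → 1/2 A, 1/2 B.
So P(type A) = 1/2 per child.
All 4 independent: (1/2)^4 = 1/16.

1/16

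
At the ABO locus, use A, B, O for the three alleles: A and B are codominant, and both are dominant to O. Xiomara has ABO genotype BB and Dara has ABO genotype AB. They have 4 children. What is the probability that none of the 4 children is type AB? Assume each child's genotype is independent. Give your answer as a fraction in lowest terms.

1/16

ABO cross BB × AB → 1/2 B, 1/2 AB.
So P(type AB) = 1/2 per child.
P(not type AB) = 1/2 for one child; (1/2)^4 = 1/16.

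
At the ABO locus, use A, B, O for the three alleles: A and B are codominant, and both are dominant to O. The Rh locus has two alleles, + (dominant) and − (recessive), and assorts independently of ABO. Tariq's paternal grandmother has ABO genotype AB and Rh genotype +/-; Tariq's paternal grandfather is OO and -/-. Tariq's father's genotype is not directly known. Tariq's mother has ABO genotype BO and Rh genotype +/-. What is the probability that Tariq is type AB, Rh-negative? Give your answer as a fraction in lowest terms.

Tariq's father's ABO genotype from AB × OO: 1/2 AO, 1/2 BO.
Crossing each possibility with the mother BO and summing P(type AB): 1/2·1/4 + 1/2·0 = 1/8.
Similarly for Rh via the father's Rh distribution: P(Rh-) = 3/8.
Independent loci: 1/8 × 3/8 = 3/64.

3/64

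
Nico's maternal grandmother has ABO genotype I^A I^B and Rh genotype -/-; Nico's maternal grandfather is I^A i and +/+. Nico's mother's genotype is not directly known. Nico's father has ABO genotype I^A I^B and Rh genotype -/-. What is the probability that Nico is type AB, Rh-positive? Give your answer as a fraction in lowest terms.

Nico's mother's ABO genotype from I^A I^B × I^A i: 1/4 I^A I^A, 1/4 I^A I^B, 1/4 I^A i, 1/4 I^B i.
Crossing each possibility with the father I^A I^B and summing P(type AB): 1/4·1/2 + 1/4·1/2 + 1/4·1/4 + 1/4·1/4 = 3/8.
Similarly for Rh via the mother's Rh distribution: P(Rh+) = 1/2.
Independent loci: 3/8 × 1/2 = 3/16.

3/16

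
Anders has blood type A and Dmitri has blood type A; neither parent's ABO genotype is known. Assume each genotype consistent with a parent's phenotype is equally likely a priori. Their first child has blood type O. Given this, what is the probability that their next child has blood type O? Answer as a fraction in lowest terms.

1/4

Possible genotypes: Anders ∈ {I^A I^A, I^A i}; Dmitri ∈ {I^A I^A, I^A i}.
Weight each parental genotype pair by prior × P(type-O child):
  I^A i × I^A i: posterior weight 1; P(next child type O) = 1/4.
Weighted sum = 1/4.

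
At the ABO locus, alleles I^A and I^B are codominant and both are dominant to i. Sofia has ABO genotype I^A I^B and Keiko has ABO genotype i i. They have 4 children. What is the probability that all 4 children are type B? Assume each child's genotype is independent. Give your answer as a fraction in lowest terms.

ABO cross I^A I^B × i i → 1/2 A, 1/2 B.
So P(type B) = 1/2 per child.
All 4 independent: (1/2)^4 = 1/16.

1/16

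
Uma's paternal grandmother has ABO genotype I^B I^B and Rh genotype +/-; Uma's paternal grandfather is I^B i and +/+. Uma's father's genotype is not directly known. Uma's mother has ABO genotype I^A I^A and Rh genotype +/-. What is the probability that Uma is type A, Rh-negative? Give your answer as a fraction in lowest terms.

1/32

Uma's father's ABO genotype from I^B I^B × I^B i: 1/2 I^B I^B, 1/2 I^B i.
Crossing each possibility with the mother I^A I^A and summing P(type A): 1/2·0 + 1/2·1/2 = 1/4.
Similarly for Rh via the father's Rh distribution: P(Rh-) = 1/8.
Independent loci: 1/4 × 1/8 = 1/32.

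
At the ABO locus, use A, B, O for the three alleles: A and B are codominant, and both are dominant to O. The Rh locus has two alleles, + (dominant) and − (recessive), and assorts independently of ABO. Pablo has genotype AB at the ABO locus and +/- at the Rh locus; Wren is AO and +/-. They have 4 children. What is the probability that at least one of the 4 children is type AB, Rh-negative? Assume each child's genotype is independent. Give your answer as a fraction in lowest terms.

14911/65536

ABO cross AB × AO → 1/2 A, 1/4 B, 1/4 AB.
Rh cross +/- × +/- → 3/4 Rh+, 1/4 Rh-; so P(type AB, Rh-negative) = 1/4 × 1/4 = 1/16 per child.
P(none) = (15/16)^4 = 50625/65536; P(at least one) = 1 − 50625/65536 = 14911/65536.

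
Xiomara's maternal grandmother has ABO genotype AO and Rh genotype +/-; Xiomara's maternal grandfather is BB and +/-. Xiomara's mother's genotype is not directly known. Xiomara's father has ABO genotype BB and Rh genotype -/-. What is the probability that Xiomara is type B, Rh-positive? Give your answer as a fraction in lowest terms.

3/8

Xiomara's mother's ABO genotype from AO × BB: 1/2 AB, 1/2 BO.
Crossing each possibility with the father BB and summing P(type B): 1/2·1/2 + 1/2·1 = 3/4.
Similarly for Rh via the mother's Rh distribution: P(Rh+) = 1/2.
Independent loci: 3/4 × 1/2 = 3/8.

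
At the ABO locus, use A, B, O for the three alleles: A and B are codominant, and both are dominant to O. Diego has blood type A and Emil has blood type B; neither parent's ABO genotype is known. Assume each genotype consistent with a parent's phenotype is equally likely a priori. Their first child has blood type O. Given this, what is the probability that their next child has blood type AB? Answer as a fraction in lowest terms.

1/4

Possible genotypes: Diego ∈ {AA, AO}; Emil ∈ {BB, BO}.
Weight each parental genotype pair by prior × P(type-O child):
  AO × BO: posterior weight 1; P(next child type AB) = 1/4.
Weighted sum = 1/4.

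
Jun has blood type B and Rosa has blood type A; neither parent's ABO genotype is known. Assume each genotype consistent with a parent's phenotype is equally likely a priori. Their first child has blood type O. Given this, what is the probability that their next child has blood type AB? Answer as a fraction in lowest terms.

1/4

Possible genotypes: Jun ∈ {I^B I^B, I^B i}; Rosa ∈ {I^A I^A, I^A i}.
Weight each parental genotype pair by prior × P(type-O child):
  I^B i × I^A i: posterior weight 1; P(next child type AB) = 1/4.
Weighted sum = 1/4.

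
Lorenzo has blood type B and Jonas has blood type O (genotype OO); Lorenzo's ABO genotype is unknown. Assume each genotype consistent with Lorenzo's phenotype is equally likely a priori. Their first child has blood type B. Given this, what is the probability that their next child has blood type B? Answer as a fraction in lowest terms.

Possible genotypes: Lorenzo ∈ {BB, BO}; Jonas ∈ {OO}.
Weight each parental genotype pair by prior × P(type-B child):
  BB × OO: posterior weight 2/3; P(next child type B) = 1.
  BO × OO: posterior weight 1/3; P(next child type B) = 1/2.
Weighted sum = 5/6.

5/6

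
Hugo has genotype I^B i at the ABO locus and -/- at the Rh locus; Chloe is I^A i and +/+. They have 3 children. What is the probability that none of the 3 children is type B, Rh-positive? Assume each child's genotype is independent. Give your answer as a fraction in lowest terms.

27/64

ABO cross I^B i × I^A i → 1/4 O, 1/4 A, 1/4 B, 1/4 AB.
Rh cross -/- × +/+ → 1 Rh+; so P(type B, Rh-positive) = 1/4 × 1 = 1/4 per child.
P(not type B, Rh-positive) = 3/4 for one child; (3/4)^3 = 27/64.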